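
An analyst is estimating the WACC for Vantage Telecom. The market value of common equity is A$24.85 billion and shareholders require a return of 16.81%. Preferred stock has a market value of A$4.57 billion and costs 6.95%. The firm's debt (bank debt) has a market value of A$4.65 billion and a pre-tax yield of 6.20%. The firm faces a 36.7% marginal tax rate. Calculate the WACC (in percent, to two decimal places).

Total capital V = 24.85 + 4.57 + 4.65 = 34.07.
Equity: weight = 24.85/34.07 = 0.7294; cost = 16.81%.
Preferred: weight = 4.57/34.07 = 0.1341; cost = 6.95%.
Bank debt: weight = 4.65/34.07 = 0.1365; after-tax cost = 6.2% × (1 − 36.7%) = 3.9246%.
WACC = 0.7294 × 16.8100% + 0.1341 × 6.9500% + 0.1365 × 3.9246% = 13.7288%.

13.73%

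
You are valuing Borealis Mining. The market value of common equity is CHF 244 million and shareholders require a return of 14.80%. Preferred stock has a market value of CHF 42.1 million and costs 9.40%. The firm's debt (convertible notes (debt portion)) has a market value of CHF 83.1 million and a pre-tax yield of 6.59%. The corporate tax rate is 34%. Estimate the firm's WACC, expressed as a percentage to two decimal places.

11.83%

Total capital V = 244 + 42.1 + 83.1 = 369.2.
Equity: weight = 244/369.2 = 0.6609; cost = 14.8%.
Preferred: weight = 42.1/369.2 = 0.1140; cost = 9.4%.
Convertible notes (debt portion): weight = 83.1/369.2 = 0.2251; after-tax cost = 6.59% × (1 − 34%) = 4.3494%.
WACC = 0.6609 × 14.8000% + 0.1140 × 9.4000% + 0.2251 × 4.3494% = 11.8320%.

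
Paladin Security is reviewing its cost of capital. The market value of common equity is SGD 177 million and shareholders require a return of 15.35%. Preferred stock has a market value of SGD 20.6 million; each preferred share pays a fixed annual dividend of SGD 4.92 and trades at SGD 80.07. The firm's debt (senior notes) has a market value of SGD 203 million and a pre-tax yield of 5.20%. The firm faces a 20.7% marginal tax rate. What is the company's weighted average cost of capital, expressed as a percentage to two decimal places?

9.19%

Cost of preferred: Rp = 4.92 / 80.07 = 6.1446%.
Total capital V = 177 + 20.6 + 203 = 400.6.
Equity: weight = 177/400.6 = 0.4418; cost = 15.35%.
Preferred: weight = 20.6/400.6 = 0.0514; cost = 6.1446%.
Senior notes: weight = 203/400.6 = 0.5067; after-tax cost = 5.2% × (1 − 20.7%) = 4.1236%.
WACC = 0.4418 × 15.3500% + 0.0514 × 6.1446% + 0.5067 × 4.1236% = 9.1878%.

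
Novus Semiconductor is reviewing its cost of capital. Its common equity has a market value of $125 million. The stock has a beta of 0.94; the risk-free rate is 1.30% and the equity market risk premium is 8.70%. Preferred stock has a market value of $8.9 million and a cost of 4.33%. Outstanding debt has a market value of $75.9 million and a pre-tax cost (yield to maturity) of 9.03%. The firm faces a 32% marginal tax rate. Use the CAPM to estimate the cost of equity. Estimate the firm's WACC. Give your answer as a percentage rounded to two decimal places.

Cost of equity via CAPM: Re = 1.3% + 0.94 × 8.7% = 9.4780%.
Total capital V = 125 + 8.9 + 75.9 = 209.8.
Equity: weight = 125/209.8 = 0.5958; cost = 9.478%.
Preferred: weight = 8.9/209.8 = 0.0424; cost = 4.33%.
Debt: weight = 75.9/209.8 = 0.3618; after-tax cost = 9.03% × (1 − 32%) = 6.1404%.
WACC = 0.5958 × 9.4780% + 0.0424 × 4.3300% + 0.3618 × 6.1404% = 8.0522%.

8.05%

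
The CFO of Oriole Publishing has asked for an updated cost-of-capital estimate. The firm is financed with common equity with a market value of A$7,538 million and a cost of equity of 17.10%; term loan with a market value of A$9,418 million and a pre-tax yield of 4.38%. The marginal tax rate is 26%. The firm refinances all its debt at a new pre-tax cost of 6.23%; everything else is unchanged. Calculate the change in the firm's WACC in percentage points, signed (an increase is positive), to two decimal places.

+0.76 pp

Current WACC:
Total capital V = 7538 + 9418 = 16956.
Equity: weight = 7538/16956 = 0.4446; cost = 17.1%.
Term loan: weight = 9418/16956 = 0.5554; after-tax cost = 4.38% × (1 − 26%) = 3.2412%.
WACC = 0.4446 × 17.1000% + 0.5554 × 3.2412% = 9.4023%.
After the change:
Total capital V = 7538 + 9418 = 16956.
Equity: weight = 7538/16956 = 0.4446; cost = 17.1%.
Term loan: weight = 9418/16956 = 0.5554; after-tax cost = 6.23% × (1 − 26%) = 4.6102%.
WACC = 0.4446 × 17.1000% + 0.5554 × 4.6102% = 10.1627%.
Change in WACC = 10.1627% − 9.4023% = 0.7604 pp.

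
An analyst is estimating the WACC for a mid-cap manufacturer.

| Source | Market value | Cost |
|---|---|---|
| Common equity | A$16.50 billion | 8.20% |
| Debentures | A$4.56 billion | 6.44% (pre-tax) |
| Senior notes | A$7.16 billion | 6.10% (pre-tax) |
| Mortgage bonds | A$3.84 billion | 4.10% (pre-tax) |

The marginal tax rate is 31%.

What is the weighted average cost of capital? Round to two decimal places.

Total capital V = 16.5 + 4.56 + 7.16 + 3.84 = 32.06.
Equity: weight = 16.5/32.06 = 0.5147; cost = 8.2%.
Debentures: weight = 4.56/32.06 = 0.1422; after-tax cost = 6.44% × (1 − 31%) = 4.4436%.
Senior notes: weight = 7.16/32.06 = 0.2233; after-tax cost = 6.1% × (1 − 31%) = 4.2090%.
Mortgage bonds: weight = 3.84/32.06 = 0.1198; after-tax cost = 4.1% × (1 − 31%) = 2.8290%.
WACC = 0.5147 × 8.2000% + 0.1422 × 4.4436% + 0.2233 × 4.2090% + 0.1198 × 2.8290% = 6.1311%.

6.13%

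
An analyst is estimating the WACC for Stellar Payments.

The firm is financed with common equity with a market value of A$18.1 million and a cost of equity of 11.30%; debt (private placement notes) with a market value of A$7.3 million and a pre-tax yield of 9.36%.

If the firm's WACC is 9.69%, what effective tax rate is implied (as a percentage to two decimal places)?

39.12%

Total capital V = 18.1 + 7.3 = 25.4.
Equity weight = 18.1/25.4 = 0.7126.
Private placement notes weight = 7.3/25.4 = 0.2874.
Equity contribution = 0.7126 × 11.3% = 8.0524%.
Debt contribution must be 9.69% − 8.0524% = 1.6376%.
0.2874 × 9.36% × (1 − T) = 1.6376%  ⇒  (1 − T) = 0.6088.
T = 39.1231%.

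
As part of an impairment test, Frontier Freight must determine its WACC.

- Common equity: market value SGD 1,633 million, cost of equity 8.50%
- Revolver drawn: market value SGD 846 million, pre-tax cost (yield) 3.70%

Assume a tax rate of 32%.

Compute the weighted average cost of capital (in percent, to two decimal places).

6.46%

Total capital V = 1633 + 846 = 2479.
Equity: weight = 1633/2479 = 0.6587; cost = 8.5%.
Revolver drawn: weight = 846/2479 = 0.3413; after-tax cost = 3.7% × (1 − 32%) = 2.5160%.
WACC = 0.6587 × 8.5000% + 0.3413 × 2.5160% = 6.4579%.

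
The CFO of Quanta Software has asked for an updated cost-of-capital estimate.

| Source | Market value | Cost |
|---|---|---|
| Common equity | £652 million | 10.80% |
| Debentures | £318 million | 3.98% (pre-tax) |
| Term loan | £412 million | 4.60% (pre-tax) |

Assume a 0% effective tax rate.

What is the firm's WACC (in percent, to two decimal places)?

Total capital V = 652 + 318 + 412 = 1382.
Equity: weight = 652/1382 = 0.4718; cost = 10.8%.
Debentures: weight = 318/1382 = 0.2301; after-tax cost = 3.98% × (1 − 0%) = 3.9800%.
Term loan: weight = 412/1382 = 0.2981; after-tax cost = 4.6% × (1 − 0%) = 4.6000%.
WACC = 0.4718 × 10.8000% + 0.2301 × 3.9800% + 0.2981 × 4.6000% = 7.3824%.

7.38%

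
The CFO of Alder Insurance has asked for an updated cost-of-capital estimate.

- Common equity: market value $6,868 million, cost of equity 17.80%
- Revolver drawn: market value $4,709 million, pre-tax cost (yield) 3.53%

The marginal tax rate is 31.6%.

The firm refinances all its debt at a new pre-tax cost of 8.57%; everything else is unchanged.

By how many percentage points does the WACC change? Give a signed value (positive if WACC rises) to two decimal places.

+1.40 pp

Current WACC:
Total capital V = 6868 + 4709 = 11577.
Equity: weight = 6868/11577 = 0.5932; cost = 17.8%.
Revolver drawn: weight = 4709/11577 = 0.4068; after-tax cost = 3.53% × (1 − 31.6%) = 2.4145%.
WACC = 0.5932 × 17.8000% + 0.4068 × 2.4145% = 11.5419%.
After the change:
Total capital V = 6868 + 4709 = 11577.
Equity: weight = 6868/11577 = 0.5932; cost = 17.8%.
Revolver drawn: weight = 4709/11577 = 0.4068; after-tax cost = 8.57% × (1 − 31.6%) = 5.8619%.
WACC = 0.5932 × 17.8000% + 0.4068 × 5.8619% = 12.9441%.
Change in WACC = 12.9441% − 11.5419% = 1.4022 pp.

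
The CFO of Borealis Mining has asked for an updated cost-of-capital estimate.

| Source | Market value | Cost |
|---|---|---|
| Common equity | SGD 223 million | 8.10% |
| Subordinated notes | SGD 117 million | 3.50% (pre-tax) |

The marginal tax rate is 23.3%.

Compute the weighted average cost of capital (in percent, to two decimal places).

6.24%

Total capital V = 223 + 117 = 340.
Equity: weight = 223/340 = 0.6559; cost = 8.1%.
Subordinated notes: weight = 117/340 = 0.3441; after-tax cost = 3.5% × (1 − 23.3%) = 2.6845%.
WACC = 0.6559 × 8.1000% + 0.3441 × 2.6845% = 6.2364%.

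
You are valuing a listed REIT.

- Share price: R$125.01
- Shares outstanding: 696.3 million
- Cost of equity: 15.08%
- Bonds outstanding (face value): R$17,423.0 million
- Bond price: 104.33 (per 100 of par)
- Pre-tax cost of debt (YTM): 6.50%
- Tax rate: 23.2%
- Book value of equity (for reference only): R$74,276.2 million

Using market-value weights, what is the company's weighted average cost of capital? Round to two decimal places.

13.34%

Market value of equity E = 125.01 × 696.3m = 87044.463m. Market value of debt D = 17423m × 104.33/100 = 18177.4159m.
Total capital V = 87044.463 + 18177.4159 = 105221.8789.
Equity: weight = 87044.463/105221.8789 = 0.8272; cost = 15.08%.
Bonds outstanding: weight = 18177.4159/105221.8789 = 0.1728; after-tax cost = 6.5% × (1 − 23.2%) = 4.9920%.
WACC = 0.8272 × 15.0800% + 0.1728 × 4.9920% = 13.3373%.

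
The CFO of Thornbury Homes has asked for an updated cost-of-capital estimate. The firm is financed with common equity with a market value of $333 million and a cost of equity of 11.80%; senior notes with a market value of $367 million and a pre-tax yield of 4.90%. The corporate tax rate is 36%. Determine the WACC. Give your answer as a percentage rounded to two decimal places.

7.26%

Total capital V = 333 + 367 = 700.
Equity: weight = 333/700 = 0.4757; cost = 11.8%.
Senior notes: weight = 367/700 = 0.5243; after-tax cost = 4.9% × (1 − 36%) = 3.1360%.
WACC = 0.4757 × 11.8000% + 0.5243 × 3.1360% = 7.2576%.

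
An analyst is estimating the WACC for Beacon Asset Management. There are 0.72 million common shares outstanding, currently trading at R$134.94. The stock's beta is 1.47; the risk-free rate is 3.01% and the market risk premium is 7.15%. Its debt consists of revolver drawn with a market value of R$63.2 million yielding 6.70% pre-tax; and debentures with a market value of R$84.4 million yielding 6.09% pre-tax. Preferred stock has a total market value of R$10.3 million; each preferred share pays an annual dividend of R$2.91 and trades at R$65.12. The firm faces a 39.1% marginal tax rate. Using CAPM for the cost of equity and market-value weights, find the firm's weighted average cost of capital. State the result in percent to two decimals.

7.57%

Cost of equity via CAPM: Re = 3.01% + 1.47 × 7.15% = 13.5205%.
Cost of preferred: Rp = 2.91 / 65.12 = 4.4687%.
Market value of equity E = 134.94 × 0.72m = 97.1568m.
Total capital V = 97.1568 + 10.3 + 63.2 + 84.4 = 255.0568.
Equity: weight = 97.1568/255.0568 = 0.3809; cost = 13.5205%.
Preferred: weight = 10.3/255.0568 = 0.0404; cost = 4.4687%.
Revolver drawn: weight = 63.2/255.0568 = 0.2478; after-tax cost = 6.7% × (1 − 39.1%) = 4.0803%.
Debentures: weight = 84.4/255.0568 = 0.3309; after-tax cost = 6.09% × (1 − 39.1%) = 3.7088%.
WACC = 0.3809 × 13.5205% + 0.0404 × 4.4687% + 0.2478 × 4.0803% + 0.3309 × 3.7088% = 7.5690%.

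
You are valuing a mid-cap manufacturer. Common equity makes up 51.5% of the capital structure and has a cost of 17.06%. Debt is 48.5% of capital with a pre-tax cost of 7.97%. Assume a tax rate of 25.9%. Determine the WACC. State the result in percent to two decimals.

11.65%

After-tax cost of debt = 7.97% × (1 − 25.9%) = 5.9058%.
WACC = 0.515 × 17.0600% + 0.485 × 5.9058% = 11.6502%.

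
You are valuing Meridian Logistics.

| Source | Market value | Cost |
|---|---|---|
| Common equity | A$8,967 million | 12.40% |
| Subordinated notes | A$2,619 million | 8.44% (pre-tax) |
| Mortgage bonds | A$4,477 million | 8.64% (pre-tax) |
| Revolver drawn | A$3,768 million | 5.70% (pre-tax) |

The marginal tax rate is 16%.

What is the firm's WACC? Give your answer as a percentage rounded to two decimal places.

9.09%

Total capital V = 8967 + 2619 + 4477 + 3768 = 19831.
Equity: weight = 8967/19831 = 0.4522; cost = 12.4%.
Subordinated notes: weight = 2619/19831 = 0.1321; after-tax cost = 8.44% × (1 − 16%) = 7.0896%.
Mortgage bonds: weight = 4477/19831 = 0.2258; after-tax cost = 8.64% × (1 − 16%) = 7.2576%.
Revolver drawn: weight = 3768/19831 = 0.1900; after-tax cost = 5.7% × (1 − 16%) = 4.7880%.
WACC = 0.4522 × 12.4000% + 0.1321 × 7.0896% + 0.2258 × 7.2576% + 0.1900 × 4.7880% = 9.0914%.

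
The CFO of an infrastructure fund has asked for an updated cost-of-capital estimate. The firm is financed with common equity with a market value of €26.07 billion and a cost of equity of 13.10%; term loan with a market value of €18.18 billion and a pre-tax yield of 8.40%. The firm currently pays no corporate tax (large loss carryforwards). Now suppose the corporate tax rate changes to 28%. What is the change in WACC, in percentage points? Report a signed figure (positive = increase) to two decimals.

-0.97 pp

Current WACC:
Total capital V = 26.07 + 18.18 = 44.25.
Equity: weight = 26.07/44.25 = 0.5892; cost = 13.1%.
Term loan: weight = 18.18/44.25 = 0.4108; after-tax cost = 8.4% × (1 − 0%) = 8.4000%.
WACC = 0.5892 × 13.1000% + 0.4108 × 8.4000% = 11.1690%.
After the change:
Total capital V = 26.07 + 18.18 = 44.25.
Equity: weight = 26.07/44.25 = 0.5892; cost = 13.1%.
Term loan: weight = 18.18/44.25 = 0.4108; after-tax cost = 8.4% × (1 − 28%) = 6.0480%.
WACC = 0.5892 × 13.1000% + 0.4108 × 6.0480% = 10.2027%.
Change in WACC = 10.2027% − 11.1690% = -0.9663 pp.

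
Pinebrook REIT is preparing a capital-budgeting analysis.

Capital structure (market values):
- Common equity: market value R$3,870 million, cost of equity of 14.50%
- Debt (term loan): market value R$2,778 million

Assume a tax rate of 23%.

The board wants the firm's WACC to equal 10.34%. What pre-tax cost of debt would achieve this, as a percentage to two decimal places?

Total capital V = 3870 + 2778 = 6648.
Equity weight = 3870/6648 = 0.5821.
Term loan weight = 2778/6648 = 0.4179.
Equity contribution = 0.5821 × 14.5% = 8.4409%.
Remaining for debt = 10.34% − 8.4409% = 1.8991%.
Rd × (1 − 23%) × 0.4179 = 1.8991%  ⇒  Rd = 5.9023%.

5.90%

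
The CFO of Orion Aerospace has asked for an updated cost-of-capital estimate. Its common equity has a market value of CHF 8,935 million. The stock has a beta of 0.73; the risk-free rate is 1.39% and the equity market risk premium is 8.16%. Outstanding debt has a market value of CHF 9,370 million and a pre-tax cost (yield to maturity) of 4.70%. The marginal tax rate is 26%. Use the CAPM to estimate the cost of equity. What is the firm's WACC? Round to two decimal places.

5.37%

Cost of equity via CAPM: Re = 1.39% + 0.73 × 8.16% = 7.3468%.
Total capital V = 8935 + 9370 = 18305.
Equity: weight = 8935/18305 = 0.4881; cost = 7.3468%.
Debt: weight = 9370/18305 = 0.5119; after-tax cost = 4.7% × (1 − 26%) = 3.4780%.
WACC = 0.4881 × 7.3468% + 0.5119 × 3.4780% = 5.3664%.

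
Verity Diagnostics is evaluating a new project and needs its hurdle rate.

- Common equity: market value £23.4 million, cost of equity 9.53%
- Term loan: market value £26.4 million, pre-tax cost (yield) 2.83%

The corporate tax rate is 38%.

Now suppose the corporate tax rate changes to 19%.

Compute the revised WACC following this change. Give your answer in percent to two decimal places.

After the change:
Total capital V = 23.4 + 26.4 = 49.8.
Equity: weight = 23.4/49.8 = 0.4699; cost = 9.53%.
Term loan: weight = 26.4/49.8 = 0.5301; after-tax cost = 2.83% × (1 − 19%) = 2.2923%.
WACC = 0.4699 × 9.5300% + 0.5301 × 2.2923% = 5.6931%.

5.69%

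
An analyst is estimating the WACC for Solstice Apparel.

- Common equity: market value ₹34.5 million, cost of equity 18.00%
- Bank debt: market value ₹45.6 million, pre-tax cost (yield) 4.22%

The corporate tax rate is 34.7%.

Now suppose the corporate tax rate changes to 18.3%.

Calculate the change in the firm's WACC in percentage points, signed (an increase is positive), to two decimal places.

+0.39 pp

Current WACC:
Total capital V = 34.5 + 45.6 = 80.1.
Equity: weight = 34.5/80.1 = 0.4307; cost = 18%.
Bank debt: weight = 45.6/80.1 = 0.5693; after-tax cost = 4.22% × (1 − 34.7%) = 2.7557%.
WACC = 0.4307 × 18.0000% + 0.5693 × 2.7557% = 9.3216%.
After the change:
Total capital V = 34.5 + 45.6 = 80.1.
Equity: weight = 34.5/80.1 = 0.4307; cost = 18%.
Bank debt: weight = 45.6/80.1 = 0.5693; after-tax cost = 4.22% × (1 − 18.3%) = 3.4477%.
WACC = 0.4307 × 18.0000% + 0.5693 × 3.4477% = 9.7156%.
Change in WACC = 9.7156% − 9.3216% = 0.3940 pp.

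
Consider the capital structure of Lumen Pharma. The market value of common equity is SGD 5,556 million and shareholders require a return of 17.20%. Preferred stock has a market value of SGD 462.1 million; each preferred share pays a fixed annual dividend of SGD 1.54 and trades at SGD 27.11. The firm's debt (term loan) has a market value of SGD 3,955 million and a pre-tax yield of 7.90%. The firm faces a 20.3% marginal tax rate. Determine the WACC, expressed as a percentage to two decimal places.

Cost of preferred: Rp = 1.54 / 27.11 = 5.6806%.
Total capital V = 5556 + 462.1 + 3955 = 9973.1.
Equity: weight = 5556/9973.1 = 0.5571; cost = 17.2%.
Preferred: weight = 462.1/9973.1 = 0.0463; cost = 5.6806%.
Term loan: weight = 3955/9973.1 = 0.3966; after-tax cost = 7.9% × (1 − 20.3%) = 6.2963%.
WACC = 0.5571 × 17.2000% + 0.0463 × 5.6806% + 0.3966 × 6.2963% = 12.3422%.

12.34%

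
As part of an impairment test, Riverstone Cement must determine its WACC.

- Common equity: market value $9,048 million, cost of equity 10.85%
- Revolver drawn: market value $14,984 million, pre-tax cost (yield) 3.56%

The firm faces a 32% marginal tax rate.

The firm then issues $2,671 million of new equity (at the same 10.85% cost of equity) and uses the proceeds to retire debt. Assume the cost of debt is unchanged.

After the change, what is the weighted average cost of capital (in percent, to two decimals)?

After the change:
Total capital V = 11719 + 12313 = 24032.
Equity: weight = 11719/24032 = 0.4876; cost = 10.85%.
Revolver drawn: weight = 12313/24032 = 0.5124; after-tax cost = 3.56% × (1 − 32%) = 2.4208%.
WACC = 0.4876 × 10.8500% + 0.5124 × 2.4208% = 6.5312%.

6.53%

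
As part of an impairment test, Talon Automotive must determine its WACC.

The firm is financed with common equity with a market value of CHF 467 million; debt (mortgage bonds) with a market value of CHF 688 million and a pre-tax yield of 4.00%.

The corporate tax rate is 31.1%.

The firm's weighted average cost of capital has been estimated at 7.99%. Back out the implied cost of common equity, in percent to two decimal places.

Total capital V = 467 + 688 = 1155.
Equity weight = 467/1155 = 0.4043.
Mortgage bonds weight = 688/1155 = 0.5957.
Debt contribution = 0.5957 × 4% × (1 − 31.1%) = 1.6417%.
Required equity contribution = 7.99% − 1.6417% = 6.3483%.
Re = 6.3483% / 0.4043 = 15.7009%.

15.70%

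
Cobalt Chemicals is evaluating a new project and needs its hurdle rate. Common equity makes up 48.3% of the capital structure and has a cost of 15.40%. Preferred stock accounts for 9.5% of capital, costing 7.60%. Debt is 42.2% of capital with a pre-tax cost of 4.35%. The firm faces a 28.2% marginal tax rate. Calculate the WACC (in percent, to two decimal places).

9.48%

After-tax cost of debt = 4.35% × (1 − 28.2%) = 3.1233%.
WACC = 0.483 × 15.4000% + 0.095 × 7.6000% + 0.422 × 3.1233% = 9.4782%.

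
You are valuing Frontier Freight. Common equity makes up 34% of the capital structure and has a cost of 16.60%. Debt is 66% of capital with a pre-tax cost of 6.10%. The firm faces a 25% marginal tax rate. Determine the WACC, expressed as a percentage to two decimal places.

8.66%

After-tax cost of debt = 6.1% × (1 − 25%) = 4.5750%.
WACC = 0.340 × 16.6000% + 0.660 × 4.5750% = 8.6635%.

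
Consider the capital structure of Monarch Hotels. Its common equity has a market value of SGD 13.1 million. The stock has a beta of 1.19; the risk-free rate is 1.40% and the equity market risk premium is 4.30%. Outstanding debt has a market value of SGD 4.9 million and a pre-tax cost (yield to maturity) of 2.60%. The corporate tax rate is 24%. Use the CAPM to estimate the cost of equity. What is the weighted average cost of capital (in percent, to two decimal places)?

Cost of equity via CAPM: Re = 1.4% + 1.19 × 4.3% = 6.5170%.
Total capital V = 13.1 + 4.9 = 18.
Equity: weight = 13.1/18 = 0.7278; cost = 6.517%.
Debt: weight = 4.9/18 = 0.2722; after-tax cost = 2.6% × (1 − 24%) = 1.9760%.
WACC = 0.7278 × 6.5170% + 0.2722 × 1.9760% = 5.2808%.

5.28%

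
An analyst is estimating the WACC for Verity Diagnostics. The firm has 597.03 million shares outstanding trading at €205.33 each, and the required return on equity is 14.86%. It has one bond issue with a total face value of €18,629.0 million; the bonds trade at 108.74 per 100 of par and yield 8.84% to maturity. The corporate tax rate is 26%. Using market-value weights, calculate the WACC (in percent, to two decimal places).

Market value of equity E = 205.33 × 597.03m = 122588.1699m. Market value of debt D = 18629m × 108.74/100 = 20257.1746m.
Total capital V = 122588.1699 + 20257.1746 = 142845.3445.
Equity: weight = 122588.1699/142845.3445 = 0.8582; cost = 14.86%.
Bonds outstanding: weight = 20257.1746/142845.3445 = 0.1418; after-tax cost = 8.84% × (1 − 26%) = 6.5416%.
WACC = 0.8582 × 14.8600% + 0.1418 × 6.5416% = 13.6804%.

13.68%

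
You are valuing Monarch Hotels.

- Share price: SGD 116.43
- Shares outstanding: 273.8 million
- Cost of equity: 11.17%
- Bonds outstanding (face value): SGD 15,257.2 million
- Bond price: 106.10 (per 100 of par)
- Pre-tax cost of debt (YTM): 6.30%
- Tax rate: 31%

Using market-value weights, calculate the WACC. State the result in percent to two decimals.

8.87%

Market value of equity E = 116.43 × 273.8m = 31878.534m. Market value of debt D = 15257.2m × 106.1/100 = 16187.8892m.
Total capital V = 31878.534 + 16187.8892 = 48066.4232.
Equity: weight = 31878.534/48066.4232 = 0.6632; cost = 11.17%.
Bonds outstanding: weight = 16187.8892/48066.4232 = 0.3368; after-tax cost = 6.3% × (1 − 31%) = 4.3470%.
WACC = 0.6632 × 11.1700% + 0.3368 × 4.3470% = 8.8721%.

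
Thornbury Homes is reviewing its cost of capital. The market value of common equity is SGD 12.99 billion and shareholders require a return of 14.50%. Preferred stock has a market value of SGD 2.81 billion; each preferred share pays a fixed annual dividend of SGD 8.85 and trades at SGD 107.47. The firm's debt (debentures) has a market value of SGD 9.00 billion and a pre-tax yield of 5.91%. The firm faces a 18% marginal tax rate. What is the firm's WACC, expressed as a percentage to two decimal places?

10.29%

Cost of preferred: Rp = 8.85 / 107.47 = 8.2349%.
Total capital V = 12.99 + 2.81 + 9 = 24.8.
Equity: weight = 12.99/24.8 = 0.5238; cost = 14.5%.
Preferred: weight = 2.81/24.8 = 0.1133; cost = 8.2349%.
Debentures: weight = 9/24.8 = 0.3629; after-tax cost = 5.91% × (1 − 18%) = 4.8462%.
WACC = 0.5238 × 14.5000% + 0.1133 × 8.2349% + 0.3629 × 4.8462% = 10.2867%.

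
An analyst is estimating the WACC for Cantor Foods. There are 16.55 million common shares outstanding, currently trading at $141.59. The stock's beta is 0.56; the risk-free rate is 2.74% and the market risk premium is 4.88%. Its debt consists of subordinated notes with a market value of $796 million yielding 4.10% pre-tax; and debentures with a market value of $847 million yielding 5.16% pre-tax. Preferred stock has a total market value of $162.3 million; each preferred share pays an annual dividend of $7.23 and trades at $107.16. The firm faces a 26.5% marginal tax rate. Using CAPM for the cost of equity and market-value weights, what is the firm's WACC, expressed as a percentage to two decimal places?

Cost of equity via CAPM: Re = 2.74% + 0.56 × 4.88% = 5.4728%.
Cost of preferred: Rp = 7.23 / 107.16 = 6.7469%.
Market value of equity E = 141.59 × 16.55m = 2343.3145m.
Total capital V = 2343.3145 + 162.3 + 796 + 847 = 4148.6145.
Equity: weight = 2343.3145/4148.6145 = 0.5648; cost = 5.4728%.
Preferred: weight = 162.3/4148.6145 = 0.0391; cost = 6.7469%.
Subordinated notes: weight = 796/4148.6145 = 0.1919; after-tax cost = 4.1% × (1 − 26.5%) = 3.0135%.
Debentures: weight = 847/4148.6145 = 0.2042; after-tax cost = 5.16% × (1 − 26.5%) = 3.7926%.
WACC = 0.5648 × 5.4728% + 0.0391 × 6.7469% + 0.1919 × 3.0135% + 0.2042 × 3.7926% = 4.7077%.

4.71%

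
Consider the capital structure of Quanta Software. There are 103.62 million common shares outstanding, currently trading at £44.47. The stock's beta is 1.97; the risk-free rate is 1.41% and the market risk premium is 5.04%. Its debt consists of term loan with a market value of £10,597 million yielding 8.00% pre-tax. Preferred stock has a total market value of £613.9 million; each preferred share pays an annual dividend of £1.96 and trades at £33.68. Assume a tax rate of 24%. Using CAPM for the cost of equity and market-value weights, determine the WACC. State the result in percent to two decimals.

7.60%

Cost of equity via CAPM: Re = 1.41% + 1.97 × 5.04% = 11.3388%.
Cost of preferred: Rp = 1.96 / 33.68 = 5.8195%.
Market value of equity E = 44.47 × 103.62m = 4607.9814m.
Total capital V = 4607.9814 + 613.9 + 10597 = 15818.8814.
Equity: weight = 4607.9814/15818.8814 = 0.2913; cost = 11.3388%.
Preferred: weight = 613.9/15818.8814 = 0.0388; cost = 5.8195%.
Term loan: weight = 10597/15818.8814 = 0.6699; after-tax cost = 8% × (1 − 24%) = 6.0800%.
WACC = 0.2913 × 11.3388% + 0.0388 × 5.8195% + 0.6699 × 6.0800% = 7.6018%.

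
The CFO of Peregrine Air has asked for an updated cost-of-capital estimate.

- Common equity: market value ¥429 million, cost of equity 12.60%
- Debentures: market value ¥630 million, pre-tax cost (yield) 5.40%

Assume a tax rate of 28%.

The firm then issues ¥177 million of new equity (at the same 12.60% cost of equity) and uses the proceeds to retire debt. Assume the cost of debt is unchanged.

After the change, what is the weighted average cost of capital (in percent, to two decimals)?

8.87%

After the change:
Total capital V = 606 + 453 = 1059.
Equity: weight = 606/1059 = 0.5722; cost = 12.6%.
Debentures: weight = 453/1059 = 0.4278; after-tax cost = 5.4% × (1 − 28%) = 3.8880%.
WACC = 0.5722 × 12.6000% + 0.4278 × 3.8880% = 8.8733%.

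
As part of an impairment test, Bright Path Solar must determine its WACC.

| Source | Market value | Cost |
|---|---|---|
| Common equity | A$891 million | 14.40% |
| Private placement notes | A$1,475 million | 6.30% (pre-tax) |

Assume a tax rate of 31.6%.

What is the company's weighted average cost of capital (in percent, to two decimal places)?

Total capital V = 891 + 1475 = 2366.
Equity: weight = 891/2366 = 0.3766; cost = 14.4%.
Private placement notes: weight = 1475/2366 = 0.6234; after-tax cost = 6.3% × (1 − 31.6%) = 4.3092%.
WACC = 0.3766 × 14.4000% + 0.6234 × 4.3092% = 8.1092%.

8.11%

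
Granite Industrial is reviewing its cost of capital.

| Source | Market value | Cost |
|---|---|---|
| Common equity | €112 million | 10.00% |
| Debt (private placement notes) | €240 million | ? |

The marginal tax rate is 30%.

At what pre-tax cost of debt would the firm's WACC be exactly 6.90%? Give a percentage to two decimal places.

7.79%

Total capital V = 112 + 240 = 352.
Equity weight = 112/352 = 0.3182.
Private placement notes weight = 240/352 = 0.6818.
Equity contribution = 0.3182 × 10% = 3.1818%.
Remaining for debt = 6.9% − 3.1818% = 3.7182%.
Rd × (1 − 30%) × 0.6818 = 3.7182%  ⇒  Rd = 7.7905%.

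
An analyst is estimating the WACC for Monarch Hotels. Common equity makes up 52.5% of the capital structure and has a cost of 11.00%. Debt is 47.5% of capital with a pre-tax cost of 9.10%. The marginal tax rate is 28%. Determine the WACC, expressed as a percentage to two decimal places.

After-tax cost of debt = 9.1% × (1 − 28%) = 6.5520%.
WACC = 0.525 × 11.0000% + 0.475 × 6.5520% = 8.8872%.

8.89%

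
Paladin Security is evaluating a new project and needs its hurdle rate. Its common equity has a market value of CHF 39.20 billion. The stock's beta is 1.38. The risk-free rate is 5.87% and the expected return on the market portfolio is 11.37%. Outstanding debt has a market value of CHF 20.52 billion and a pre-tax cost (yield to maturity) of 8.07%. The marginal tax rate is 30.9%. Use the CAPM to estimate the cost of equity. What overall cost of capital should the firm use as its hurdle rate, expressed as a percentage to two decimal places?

10.75%

Market risk premium = 11.37% − 5.87% = 5.5%.
Cost of equity via CAPM: Re = 5.87% + 1.38 × 5.5% = 13.4600%.
Total capital V = 39.2 + 20.52 = 59.72.
Equity: weight = 39.2/59.72 = 0.6564; cost = 13.46%.
Debt: weight = 20.52/59.72 = 0.3436; after-tax cost = 8.07% × (1 − 30.9%) = 5.5764%.
WACC = 0.6564 × 13.4600% + 0.3436 × 5.5764% = 10.7512%.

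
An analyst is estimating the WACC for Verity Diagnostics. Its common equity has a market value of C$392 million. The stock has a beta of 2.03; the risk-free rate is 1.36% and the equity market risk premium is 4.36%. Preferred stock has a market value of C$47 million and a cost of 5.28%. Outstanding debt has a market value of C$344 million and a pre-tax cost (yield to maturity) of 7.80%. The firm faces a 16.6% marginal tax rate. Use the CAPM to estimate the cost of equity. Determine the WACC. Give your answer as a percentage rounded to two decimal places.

8.29%

Cost of equity via CAPM: Re = 1.36% + 2.03 × 4.36% = 10.2108%.
Total capital V = 392 + 47 + 344 = 783.
Equity: weight = 392/783 = 0.5006; cost = 10.2108%.
Preferred: weight = 47/783 = 0.0600; cost = 5.28%.
Debt: weight = 344/783 = 0.4393; after-tax cost = 7.8% × (1 − 16.6%) = 6.5052%.
WACC = 0.5006 × 10.2108% + 0.0600 × 5.2800% + 0.4393 × 6.5052% = 8.2868%.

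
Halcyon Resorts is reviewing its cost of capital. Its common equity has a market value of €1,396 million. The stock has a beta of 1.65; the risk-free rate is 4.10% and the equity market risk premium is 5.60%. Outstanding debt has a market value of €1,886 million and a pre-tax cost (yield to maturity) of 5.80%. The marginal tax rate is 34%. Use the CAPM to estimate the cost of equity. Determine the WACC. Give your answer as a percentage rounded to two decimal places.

7.87%

Cost of equity via CAPM: Re = 4.1% + 1.65 × 5.6% = 13.3400%.
Total capital V = 1396 + 1886 = 3282.
Equity: weight = 1396/3282 = 0.4254; cost = 13.34%.
Debt: weight = 1886/3282 = 0.5746; after-tax cost = 5.8% × (1 − 34%) = 3.8280%.
WACC = 0.4254 × 13.3400% + 0.5746 × 3.8280% = 7.8739%.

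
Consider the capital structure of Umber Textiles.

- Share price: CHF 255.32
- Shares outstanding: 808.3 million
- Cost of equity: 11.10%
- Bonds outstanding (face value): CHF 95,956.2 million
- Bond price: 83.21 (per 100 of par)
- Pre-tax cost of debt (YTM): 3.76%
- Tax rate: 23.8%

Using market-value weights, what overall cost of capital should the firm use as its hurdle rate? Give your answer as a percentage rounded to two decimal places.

8.80%

Market value of equity E = 255.32 × 808.3m = 206375.156m. Market value of debt D = 95956.2m × 83.21/100 = 79845.15402m.
Total capital V = 206375.156 + 79845.15402 = 286220.31002.
Equity: weight = 206375.156/286220.31002 = 0.7210; cost = 11.1%.
Bonds outstanding: weight = 79845.15402/286220.31002 = 0.2790; after-tax cost = 3.76% × (1 − 23.8%) = 2.8651%.
WACC = 0.7210 × 11.1000% + 0.2790 × 2.8651% = 8.8028%.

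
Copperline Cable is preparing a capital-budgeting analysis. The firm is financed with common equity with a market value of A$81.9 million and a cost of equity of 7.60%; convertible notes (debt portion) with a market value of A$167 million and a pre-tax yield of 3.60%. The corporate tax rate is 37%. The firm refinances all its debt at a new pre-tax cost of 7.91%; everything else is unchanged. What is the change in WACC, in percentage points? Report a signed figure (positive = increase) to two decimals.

+1.82 pp

Current WACC:
Total capital V = 81.9 + 167 = 248.9.
Equity: weight = 81.9/248.9 = 0.3290; cost = 7.6%.
Convertible notes (debt portion): weight = 167/248.9 = 0.6710; after-tax cost = 3.6% × (1 − 37%) = 2.2680%.
WACC = 0.3290 × 7.6000% + 0.6710 × 2.2680% = 4.0225%.
After the change:
Total capital V = 81.9 + 167 = 248.9.
Equity: weight = 81.9/248.9 = 0.3290; cost = 7.6%.
Convertible notes (debt portion): weight = 167/248.9 = 0.6710; after-tax cost = 7.91% × (1 − 37%) = 4.9833%.
WACC = 0.3290 × 7.6000% + 0.6710 × 4.9833% = 5.8443%.
Change in WACC = 5.8443% − 4.0225% = 1.8218 pp.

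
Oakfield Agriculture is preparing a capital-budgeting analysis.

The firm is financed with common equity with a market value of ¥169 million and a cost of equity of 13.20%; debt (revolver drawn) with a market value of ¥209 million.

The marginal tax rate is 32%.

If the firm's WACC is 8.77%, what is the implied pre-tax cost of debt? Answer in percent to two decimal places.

Total capital V = 169 + 209 = 378.
Equity weight = 169/378 = 0.4471.
Revolver drawn weight = 209/378 = 0.5529.
Equity contribution = 0.4471 × 13.2% = 5.9016%.
Remaining for debt = 8.77% − 5.9016% = 2.8684%.
Rd × (1 − 32%) × 0.5529 = 2.8684%  ⇒  Rd = 7.6292%.

7.63%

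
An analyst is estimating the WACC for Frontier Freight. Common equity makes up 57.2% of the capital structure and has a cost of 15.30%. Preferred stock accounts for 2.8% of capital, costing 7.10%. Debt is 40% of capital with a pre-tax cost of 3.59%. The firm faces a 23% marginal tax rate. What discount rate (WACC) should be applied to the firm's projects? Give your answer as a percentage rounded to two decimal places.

10.06%

After-tax cost of debt = 3.59% × (1 − 23%) = 2.7643%.
WACC = 0.572 × 15.3000% + 0.028 × 7.1000% + 0.400 × 2.7643% = 10.0561%.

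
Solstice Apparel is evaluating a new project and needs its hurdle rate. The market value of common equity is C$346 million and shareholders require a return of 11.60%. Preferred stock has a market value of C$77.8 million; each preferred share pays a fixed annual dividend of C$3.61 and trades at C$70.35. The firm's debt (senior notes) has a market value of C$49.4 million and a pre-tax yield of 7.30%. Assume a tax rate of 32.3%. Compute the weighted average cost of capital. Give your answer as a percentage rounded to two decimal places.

Cost of preferred: Rp = 3.61 / 70.35 = 5.1315%.
Total capital V = 346 + 77.8 + 49.4 = 473.2.
Equity: weight = 346/473.2 = 0.7312; cost = 11.6%.
Preferred: weight = 77.8/473.2 = 0.1644; cost = 5.1315%.
Senior notes: weight = 49.4/473.2 = 0.1044; after-tax cost = 7.3% × (1 − 32.3%) = 4.9421%.
WACC = 0.7312 × 11.6000% + 0.1644 × 5.1315% + 0.1044 × 4.9421% = 9.8414%.

9.84%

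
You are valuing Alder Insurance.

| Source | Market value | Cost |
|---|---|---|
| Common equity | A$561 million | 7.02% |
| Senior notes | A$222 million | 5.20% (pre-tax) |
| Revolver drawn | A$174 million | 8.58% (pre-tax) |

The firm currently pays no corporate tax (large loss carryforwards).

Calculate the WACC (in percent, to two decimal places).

Total capital V = 561 + 222 + 174 = 957.
Equity: weight = 561/957 = 0.5862; cost = 7.02%.
Senior notes: weight = 222/957 = 0.2320; after-tax cost = 5.2% × (1 − 0%) = 5.2000%.
Revolver drawn: weight = 174/957 = 0.1818; after-tax cost = 8.58% × (1 − 0%) = 8.5800%.
WACC = 0.5862 × 7.0200% + 0.2320 × 5.2000% + 0.1818 × 8.5800% = 6.8814%.

6.88%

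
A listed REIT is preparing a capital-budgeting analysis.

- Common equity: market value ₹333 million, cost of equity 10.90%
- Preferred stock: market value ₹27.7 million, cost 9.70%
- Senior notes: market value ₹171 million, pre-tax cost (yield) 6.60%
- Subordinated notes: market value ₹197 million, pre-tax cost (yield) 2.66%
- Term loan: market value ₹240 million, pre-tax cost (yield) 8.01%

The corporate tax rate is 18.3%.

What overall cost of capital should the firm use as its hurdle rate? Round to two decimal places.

Total capital V = 333 + 27.7 + 171 + 197 + 240 = 968.7.
Equity: weight = 333/968.7 = 0.3438; cost = 10.9%.
Preferred: weight = 27.7/968.7 = 0.0286; cost = 9.7%.
Senior notes: weight = 171/968.7 = 0.1765; after-tax cost = 6.6% × (1 − 18.3%) = 5.3922%.
Subordinated notes: weight = 197/968.7 = 0.2034; after-tax cost = 2.66% × (1 − 18.3%) = 2.1732%.
Term loan: weight = 240/968.7 = 0.2478; after-tax cost = 8.01% × (1 − 18.3%) = 6.5442%.
WACC = 0.3438 × 10.9000% + 0.0286 × 9.7000% + 0.1765 × 5.3922% + 0.2034 × 2.1732% + 0.2478 × 6.5442% = 7.0395%.

7.04%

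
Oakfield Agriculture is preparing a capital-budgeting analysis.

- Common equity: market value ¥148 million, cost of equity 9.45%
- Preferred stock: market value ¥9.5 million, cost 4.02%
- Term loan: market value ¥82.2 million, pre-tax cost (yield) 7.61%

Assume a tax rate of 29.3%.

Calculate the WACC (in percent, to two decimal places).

7.84%

Total capital V = 148 + 9.5 + 82.2 = 239.7.
Equity: weight = 148/239.7 = 0.6174; cost = 9.45%.
Preferred: weight = 9.5/239.7 = 0.0396; cost = 4.02%.
Term loan: weight = 82.2/239.7 = 0.3429; after-tax cost = 7.61% × (1 − 29.3%) = 5.3803%.
WACC = 0.6174 × 9.4500% + 0.0396 × 4.0200% + 0.3429 × 5.3803% = 7.8392%.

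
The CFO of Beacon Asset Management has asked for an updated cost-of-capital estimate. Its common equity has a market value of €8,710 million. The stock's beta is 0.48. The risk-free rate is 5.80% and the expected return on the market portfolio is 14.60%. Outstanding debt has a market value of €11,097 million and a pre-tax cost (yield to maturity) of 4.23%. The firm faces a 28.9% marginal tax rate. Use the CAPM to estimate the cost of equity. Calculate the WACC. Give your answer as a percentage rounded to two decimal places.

Market risk premium = 14.6% − 5.8% = 8.8%.
Cost of equity via CAPM: Re = 5.8% + 0.48 × 8.8% = 10.0240%.
Total capital V = 8710 + 11097 = 19807.
Equity: weight = 8710/19807 = 0.4397; cost = 10.024%.
Debt: weight = 11097/19807 = 0.5603; after-tax cost = 4.23% × (1 − 28.9%) = 3.0075%.
WACC = 0.4397 × 10.0240% + 0.5603 × 3.0075% = 6.0930%.

6.09%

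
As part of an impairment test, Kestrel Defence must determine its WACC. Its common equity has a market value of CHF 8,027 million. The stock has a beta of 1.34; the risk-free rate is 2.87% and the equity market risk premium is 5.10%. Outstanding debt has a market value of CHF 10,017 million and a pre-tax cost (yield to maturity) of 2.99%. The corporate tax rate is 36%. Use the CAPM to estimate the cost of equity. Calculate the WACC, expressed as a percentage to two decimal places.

5.38%

Cost of equity via CAPM: Re = 2.87% + 1.34 × 5.1% = 9.7040%.
Total capital V = 8027 + 10017 = 18044.
Equity: weight = 8027/18044 = 0.4449; cost = 9.704%.
Debt: weight = 10017/18044 = 0.5551; after-tax cost = 2.99% × (1 − 36%) = 1.9136%.
WACC = 0.4449 × 9.7040% + 0.5551 × 1.9136% = 5.3792%.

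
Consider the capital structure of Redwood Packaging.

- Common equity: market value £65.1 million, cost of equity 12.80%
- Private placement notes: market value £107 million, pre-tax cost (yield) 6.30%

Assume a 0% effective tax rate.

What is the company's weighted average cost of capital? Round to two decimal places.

8.76%

Total capital V = 65.1 + 107 = 172.1.
Equity: weight = 65.1/172.1 = 0.3783; cost = 12.8%.
Private placement notes: weight = 107/172.1 = 0.6217; after-tax cost = 6.3% × (1 − 0%) = 6.3000%.
WACC = 0.3783 × 12.8000% + 0.6217 × 6.3000% = 8.7587%.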